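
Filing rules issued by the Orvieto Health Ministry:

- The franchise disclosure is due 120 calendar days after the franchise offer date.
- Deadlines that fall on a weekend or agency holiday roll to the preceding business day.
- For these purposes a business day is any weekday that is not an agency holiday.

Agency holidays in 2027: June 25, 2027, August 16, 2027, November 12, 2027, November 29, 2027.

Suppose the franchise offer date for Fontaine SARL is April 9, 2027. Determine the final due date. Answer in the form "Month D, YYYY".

August 6, 2027

120 calendar days after April 9, 2027 is August 7, 2027.
Because August 7, 2027 is a Saturday, the deadline becomes August 6, 2027 (Friday).
Final deadline: August 6, 2027.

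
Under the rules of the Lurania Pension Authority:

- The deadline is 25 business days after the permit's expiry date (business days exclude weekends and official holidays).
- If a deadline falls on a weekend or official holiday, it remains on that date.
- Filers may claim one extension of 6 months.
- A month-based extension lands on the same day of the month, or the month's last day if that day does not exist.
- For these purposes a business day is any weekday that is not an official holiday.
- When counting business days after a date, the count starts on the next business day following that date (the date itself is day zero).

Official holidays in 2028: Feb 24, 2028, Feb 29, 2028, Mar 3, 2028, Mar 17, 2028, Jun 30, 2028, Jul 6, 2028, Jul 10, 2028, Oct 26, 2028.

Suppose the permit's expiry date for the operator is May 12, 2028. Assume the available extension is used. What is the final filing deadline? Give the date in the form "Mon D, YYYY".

Counting 25 business days after May 12, 2028 (skipping weekends and listed holidays) reaches Jun 16, 2028.
Jun 16, 2028 is a Friday; no weekend or holiday adjustment applies.
Add 6 months to Jun 16, 2028: Dec 16, 2028.
Dec 16, 2028 falls on a Saturday. The rules make no weekend/holiday allowance, so it remains Dec 16, 2028.
Deadline: Dec 16, 2028.

Dec 16, 2028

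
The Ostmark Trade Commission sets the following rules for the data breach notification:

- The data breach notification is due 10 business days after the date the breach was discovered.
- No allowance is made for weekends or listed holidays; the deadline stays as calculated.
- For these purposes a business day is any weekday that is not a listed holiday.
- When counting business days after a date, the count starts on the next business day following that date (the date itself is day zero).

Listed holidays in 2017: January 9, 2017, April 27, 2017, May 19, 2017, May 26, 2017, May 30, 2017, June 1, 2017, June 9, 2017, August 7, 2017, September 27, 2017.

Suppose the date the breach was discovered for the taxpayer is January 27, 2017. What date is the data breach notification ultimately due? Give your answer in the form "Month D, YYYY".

Starting the day after January 27, 2017 and counting 10 business days lands on February 10, 2017.
February 10, 2017 is a Friday; no weekend or holiday adjustment applies.
The final due date is February 10, 2017.

February 10, 2017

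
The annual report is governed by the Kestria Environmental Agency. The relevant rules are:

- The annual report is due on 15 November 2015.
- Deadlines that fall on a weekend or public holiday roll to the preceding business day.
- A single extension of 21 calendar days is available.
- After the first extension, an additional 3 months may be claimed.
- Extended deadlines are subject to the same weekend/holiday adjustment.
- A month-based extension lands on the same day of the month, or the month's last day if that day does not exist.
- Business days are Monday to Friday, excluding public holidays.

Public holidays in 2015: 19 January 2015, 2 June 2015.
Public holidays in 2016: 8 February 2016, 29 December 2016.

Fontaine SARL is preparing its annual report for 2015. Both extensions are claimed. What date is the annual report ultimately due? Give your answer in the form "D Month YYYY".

4 March 2016

Start from the fixed due date, 15 November 2015.
15 November 2015 is a Sunday, so it moves to the preceding business day, 13 November 2015 (Friday).
Applying the 21-calendar-day extension: 13 November 2015 + 21 days = 4 December 2015.
Since 4 December 2015 is a Friday and not a holiday, the date is unchanged.
Add 3 months to 4 December 2015: 4 March 2016.
4 March 2016 is a Friday and not a listed holiday, so it stands.
The final due date is 4 March 2016.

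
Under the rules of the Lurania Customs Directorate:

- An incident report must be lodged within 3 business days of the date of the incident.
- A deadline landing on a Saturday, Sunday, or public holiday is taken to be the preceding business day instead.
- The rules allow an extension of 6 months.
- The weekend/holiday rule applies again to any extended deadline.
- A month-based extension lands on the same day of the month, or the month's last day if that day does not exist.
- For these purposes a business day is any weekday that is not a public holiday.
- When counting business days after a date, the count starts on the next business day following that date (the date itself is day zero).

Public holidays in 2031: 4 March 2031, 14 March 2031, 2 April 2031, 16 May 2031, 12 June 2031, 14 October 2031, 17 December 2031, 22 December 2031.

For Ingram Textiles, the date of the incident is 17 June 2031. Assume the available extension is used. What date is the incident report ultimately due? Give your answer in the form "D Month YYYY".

Counting 3 business days after 17 June 2031 (skipping weekends and listed holidays) reaches 20 June 2031.
20 June 2031 is a Friday and not a listed holiday, so it stands.
Add 6 months to 20 June 2031: 20 December 2031.
20 December 2031 falls on a Saturday. Rolling to the preceding business day gives 19 December 2031, a Friday.
Deadline: 19 December 2031.

19 December 2031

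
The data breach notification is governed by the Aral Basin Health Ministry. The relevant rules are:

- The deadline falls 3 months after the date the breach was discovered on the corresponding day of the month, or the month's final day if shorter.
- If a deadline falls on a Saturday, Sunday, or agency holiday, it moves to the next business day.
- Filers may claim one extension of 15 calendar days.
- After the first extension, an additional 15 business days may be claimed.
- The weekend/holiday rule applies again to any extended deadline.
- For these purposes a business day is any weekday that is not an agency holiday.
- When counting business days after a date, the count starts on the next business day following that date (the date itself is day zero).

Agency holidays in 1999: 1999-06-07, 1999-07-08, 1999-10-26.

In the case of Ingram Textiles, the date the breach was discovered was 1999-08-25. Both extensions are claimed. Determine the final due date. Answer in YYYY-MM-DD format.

3 months from 1999-08-25 is 1999-11-25.
1999-11-25 falls on a Thursday, which is a business day, so no adjustment is needed.
Applying the 15-calendar-day extension: 1999-11-25 + 15 days = 1999-12-10.
1999-12-10 (Friday) is already a business day.
Counting 15 further business days from 1999-12-10 reaches 1999-12-31.
Since 1999-12-31 is a Friday and not a holiday, the date is unchanged.
The final due date is 1999-12-31.

1999-12-31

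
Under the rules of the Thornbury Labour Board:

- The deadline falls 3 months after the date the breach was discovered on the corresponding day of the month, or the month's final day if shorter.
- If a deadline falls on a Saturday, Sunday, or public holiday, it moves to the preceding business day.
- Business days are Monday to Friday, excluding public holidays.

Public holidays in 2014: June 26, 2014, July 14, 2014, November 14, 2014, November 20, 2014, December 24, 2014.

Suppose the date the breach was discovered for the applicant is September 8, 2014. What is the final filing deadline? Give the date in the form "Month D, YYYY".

December 8, 2014

3 months after September 8, 2014, on the same day of the month, is December 8, 2014.
December 8, 2014 falls on a Monday, which is a business day, so no adjustment is needed.
So the filing is due December 8, 2014.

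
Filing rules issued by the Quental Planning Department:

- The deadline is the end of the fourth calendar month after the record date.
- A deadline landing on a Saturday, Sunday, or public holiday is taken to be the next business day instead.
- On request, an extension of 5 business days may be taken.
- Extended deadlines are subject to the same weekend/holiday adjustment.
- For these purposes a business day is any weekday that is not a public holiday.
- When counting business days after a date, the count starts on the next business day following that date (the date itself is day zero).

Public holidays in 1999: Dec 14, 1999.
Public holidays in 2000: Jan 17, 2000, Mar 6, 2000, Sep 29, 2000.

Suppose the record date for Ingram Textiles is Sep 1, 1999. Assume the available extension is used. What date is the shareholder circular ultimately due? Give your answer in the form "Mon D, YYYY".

Feb 7, 2000

4 months after Sep 1, 1999 is January 2000; that month ends on Jan 31, 2000.
Jan 31, 2000 is a Monday and not a listed holiday, so it stands.
Applying the 5-business-day extension: 5 business days after Jan 31, 2000 is Feb 7, 2000.
Feb 7, 2000 (Monday) is already a business day.
Final deadline: Feb 7, 2000.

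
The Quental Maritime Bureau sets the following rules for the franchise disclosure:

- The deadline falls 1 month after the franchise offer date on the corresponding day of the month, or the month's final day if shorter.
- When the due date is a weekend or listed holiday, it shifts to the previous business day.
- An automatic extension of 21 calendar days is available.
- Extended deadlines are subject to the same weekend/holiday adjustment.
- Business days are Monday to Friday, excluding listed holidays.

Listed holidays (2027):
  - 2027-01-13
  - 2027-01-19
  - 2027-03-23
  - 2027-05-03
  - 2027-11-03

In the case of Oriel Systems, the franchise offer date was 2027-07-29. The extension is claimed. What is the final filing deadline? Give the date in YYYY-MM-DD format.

1 month from 2027-07-29 is 2027-08-29.
2027-08-29 is a Sunday, so it moves to the preceding business day, 2027-08-27 (Friday).
The 21-calendar-day extension moves the deadline from 2027-08-27 to 2027-09-17.
Since 2027-09-17 is a Friday and not a holiday, the date is unchanged.
Final deadline: 2027-09-17.

2027-09-17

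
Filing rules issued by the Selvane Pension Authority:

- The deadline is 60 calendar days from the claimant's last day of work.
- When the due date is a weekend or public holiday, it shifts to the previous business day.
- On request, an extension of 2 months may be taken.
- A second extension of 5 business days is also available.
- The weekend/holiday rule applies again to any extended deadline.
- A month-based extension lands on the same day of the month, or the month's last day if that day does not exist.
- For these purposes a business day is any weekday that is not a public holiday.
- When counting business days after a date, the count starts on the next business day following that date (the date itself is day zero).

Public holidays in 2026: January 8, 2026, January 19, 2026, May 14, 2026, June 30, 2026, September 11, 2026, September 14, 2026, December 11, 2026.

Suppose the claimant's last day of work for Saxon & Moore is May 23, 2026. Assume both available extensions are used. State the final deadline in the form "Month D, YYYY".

Trigger date May 23, 2026 + 60 calendar days = July 22, 2026.
July 22, 2026 is a Wednesday and not a listed holiday, so it stands.
The 2 months extension carries July 22, 2026 to September 22, 2026.
September 22, 2026 falls on a Tuesday, which is a business day, so no adjustment is needed.
Applying the 5-business-day extension: 5 business days after September 22, 2026 is September 29, 2026.
Since September 29, 2026 is a Tuesday and not a holiday, the date is unchanged.
Final deadline: September 29, 2026.

September 29, 2026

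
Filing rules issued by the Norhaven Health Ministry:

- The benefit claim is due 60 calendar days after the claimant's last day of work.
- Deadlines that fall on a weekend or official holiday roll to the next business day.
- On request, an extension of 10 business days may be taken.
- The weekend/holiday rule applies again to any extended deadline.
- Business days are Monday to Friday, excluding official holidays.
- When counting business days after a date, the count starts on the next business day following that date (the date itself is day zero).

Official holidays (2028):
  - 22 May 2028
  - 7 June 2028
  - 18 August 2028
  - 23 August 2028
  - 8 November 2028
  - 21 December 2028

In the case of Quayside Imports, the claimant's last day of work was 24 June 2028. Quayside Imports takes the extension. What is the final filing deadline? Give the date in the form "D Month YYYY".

7 September 2028

Adding 60 calendar days to 24 June 2028 gives 23 August 2028.
23 August 2028 is a listed holiday, so it moves to the next business day, 24 August 2028 (Thursday).
Applying the 10-business-day extension: 10 business days after 24 August 2028 is 7 September 2028.
7 September 2028 is a Thursday and not a listed holiday, so it stands.
The final due date is 7 September 2028.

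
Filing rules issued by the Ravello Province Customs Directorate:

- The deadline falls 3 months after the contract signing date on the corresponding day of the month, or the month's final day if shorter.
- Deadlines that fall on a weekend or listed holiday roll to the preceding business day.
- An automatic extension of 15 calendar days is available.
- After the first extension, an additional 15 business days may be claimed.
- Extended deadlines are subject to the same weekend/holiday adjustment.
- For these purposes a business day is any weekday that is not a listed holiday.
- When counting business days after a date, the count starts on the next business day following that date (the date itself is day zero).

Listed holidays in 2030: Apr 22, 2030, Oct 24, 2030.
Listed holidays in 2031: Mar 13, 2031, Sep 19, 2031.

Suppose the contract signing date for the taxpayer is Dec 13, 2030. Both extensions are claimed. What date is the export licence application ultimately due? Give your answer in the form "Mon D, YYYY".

3 months from Dec 13, 2030 is Mar 13, 2031.
Because Mar 13, 2031 is a listed holiday, the deadline becomes Mar 12, 2031 (Wednesday).
Add the 15 calendar-day extension to Mar 12, 2031: Mar 27, 2031.
Mar 27, 2031 (Thursday) is already a business day.
The 15-business-day extension runs from Mar 27, 2031 to Apr 17, 2031.
Since Apr 17, 2031 is a Thursday and not a holiday, the date is unchanged.
So the filing is due Apr 17, 2031.

Apr 17, 2031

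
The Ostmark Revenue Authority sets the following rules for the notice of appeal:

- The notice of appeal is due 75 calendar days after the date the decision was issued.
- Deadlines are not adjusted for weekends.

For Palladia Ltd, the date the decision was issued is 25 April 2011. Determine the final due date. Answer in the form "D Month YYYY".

Trigger date 25 April 2011 + 75 calendar days = 9 July 2011.
No adjustment is made for weekends or holidays, so 9 July 2011 stands.
The final due date is 9 July 2011.

9 July 2011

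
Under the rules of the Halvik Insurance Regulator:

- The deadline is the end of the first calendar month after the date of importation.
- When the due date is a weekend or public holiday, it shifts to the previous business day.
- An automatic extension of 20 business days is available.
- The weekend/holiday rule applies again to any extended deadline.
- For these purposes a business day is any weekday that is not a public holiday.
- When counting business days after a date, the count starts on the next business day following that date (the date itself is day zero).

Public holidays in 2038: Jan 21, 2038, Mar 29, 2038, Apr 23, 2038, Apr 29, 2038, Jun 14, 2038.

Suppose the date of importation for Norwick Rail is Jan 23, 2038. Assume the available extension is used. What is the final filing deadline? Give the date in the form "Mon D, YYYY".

1 month after Jan 23, 2038 falls in February 2038; the last day of that month is Feb 28, 2038.
Feb 28, 2038 falls on a Sunday. Rolling to the preceding business day gives Feb 26, 2038, a Friday.
The 20-business-day extension runs from Feb 26, 2038 to Mar 26, 2038.
Since Mar 26, 2038 is a Friday and not a holiday, the date is unchanged.
The final due date is Mar 26, 2038.

Mar 26, 2038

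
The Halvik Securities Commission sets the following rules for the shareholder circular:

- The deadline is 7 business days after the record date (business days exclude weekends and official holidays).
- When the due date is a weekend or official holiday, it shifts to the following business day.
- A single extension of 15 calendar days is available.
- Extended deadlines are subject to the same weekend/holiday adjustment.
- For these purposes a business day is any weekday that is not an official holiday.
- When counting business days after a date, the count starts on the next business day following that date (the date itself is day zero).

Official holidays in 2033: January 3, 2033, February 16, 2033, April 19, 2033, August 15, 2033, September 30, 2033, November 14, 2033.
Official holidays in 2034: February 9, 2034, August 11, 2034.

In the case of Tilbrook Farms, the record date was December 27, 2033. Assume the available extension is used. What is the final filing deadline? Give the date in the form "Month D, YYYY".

January 20, 2034

Starting the day after December 27, 2033 and counting 7 business days lands on January 5, 2034.
January 5, 2034 (Thursday) is already a business day.
With the 15-day extension, January 5, 2034 becomes January 20, 2034.
January 20, 2034 is a Friday and not a listed holiday, so it stands.
Final deadline: January 20, 2034.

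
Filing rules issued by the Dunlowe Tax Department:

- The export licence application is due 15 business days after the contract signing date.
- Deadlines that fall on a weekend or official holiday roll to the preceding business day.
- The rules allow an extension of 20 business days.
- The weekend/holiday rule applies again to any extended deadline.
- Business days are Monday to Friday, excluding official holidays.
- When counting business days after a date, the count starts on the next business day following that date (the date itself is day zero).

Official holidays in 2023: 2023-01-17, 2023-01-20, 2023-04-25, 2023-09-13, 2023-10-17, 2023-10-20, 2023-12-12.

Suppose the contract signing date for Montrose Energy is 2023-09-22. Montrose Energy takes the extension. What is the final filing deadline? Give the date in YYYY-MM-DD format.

2023-11-14

Starting the day after 2023-09-22 and counting 15 business days lands on 2023-10-13.
Since 2023-10-13 is a Friday and not a holiday, the date is unchanged.
Counting 20 further business days from 2023-10-13 reaches 2023-11-14.
2023-11-14 falls on a Tuesday, which is a business day, so no adjustment is needed.
The final due date is 2023-11-14.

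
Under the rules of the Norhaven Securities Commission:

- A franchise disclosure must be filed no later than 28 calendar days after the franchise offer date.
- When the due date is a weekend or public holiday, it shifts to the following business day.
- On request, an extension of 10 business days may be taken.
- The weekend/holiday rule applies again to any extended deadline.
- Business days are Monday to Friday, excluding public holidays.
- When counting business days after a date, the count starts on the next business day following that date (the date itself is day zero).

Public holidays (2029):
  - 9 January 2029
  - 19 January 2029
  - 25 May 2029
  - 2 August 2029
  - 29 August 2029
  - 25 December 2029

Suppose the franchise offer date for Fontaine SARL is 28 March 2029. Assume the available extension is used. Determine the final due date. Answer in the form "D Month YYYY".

From 28 March 2029, 28 calendar days later is 25 April 2029.
25 April 2029 (Wednesday) is already a business day.
Applying the 10-business-day extension: 10 business days after 25 April 2029 is 9 May 2029.
9 May 2029 falls on a Wednesday, which is a business day, so no adjustment is needed.
The final due date is 9 May 2029.

9 May 2029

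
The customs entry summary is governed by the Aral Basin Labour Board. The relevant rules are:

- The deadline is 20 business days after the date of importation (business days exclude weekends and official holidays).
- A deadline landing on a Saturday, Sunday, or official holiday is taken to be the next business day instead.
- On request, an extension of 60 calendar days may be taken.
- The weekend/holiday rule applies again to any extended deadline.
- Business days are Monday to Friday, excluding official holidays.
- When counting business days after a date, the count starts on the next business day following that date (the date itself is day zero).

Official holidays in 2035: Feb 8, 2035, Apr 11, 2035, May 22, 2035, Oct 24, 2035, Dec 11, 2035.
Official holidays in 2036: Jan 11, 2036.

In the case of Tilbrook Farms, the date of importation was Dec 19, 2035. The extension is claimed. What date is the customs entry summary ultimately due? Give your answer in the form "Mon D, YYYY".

Mar 17, 2036

Starting the day after Dec 19, 2035 and counting 20 business days lands on Jan 17, 2036.
Jan 17, 2036 is a Thursday and not a listed holiday, so it stands.
With the 60-day extension, Jan 17, 2036 becomes Mar 17, 2036.
Since Mar 17, 2036 is a Monday and not a holiday, the date is unchanged.
The final due date is Mar 17, 2036.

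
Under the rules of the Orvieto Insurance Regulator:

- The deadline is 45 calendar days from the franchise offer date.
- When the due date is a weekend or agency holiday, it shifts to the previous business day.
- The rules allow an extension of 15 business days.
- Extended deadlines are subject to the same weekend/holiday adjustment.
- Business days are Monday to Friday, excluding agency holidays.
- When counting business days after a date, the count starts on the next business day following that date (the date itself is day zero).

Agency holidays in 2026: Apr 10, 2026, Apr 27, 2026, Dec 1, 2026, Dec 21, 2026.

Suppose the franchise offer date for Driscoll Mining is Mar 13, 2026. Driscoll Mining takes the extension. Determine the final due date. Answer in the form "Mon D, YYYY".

May 18, 2026

Trigger date Mar 13, 2026 + 45 calendar days = Apr 27, 2026.
Because Apr 27, 2026 is a listed holiday, the deadline becomes Apr 24, 2026 (Friday).
Applying the 15-business-day extension: 15 business days after Apr 24, 2026 is May 18, 2026.
May 18, 2026 falls on a Monday, which is a business day, so no adjustment is needed.
The final due date is May 18, 2026.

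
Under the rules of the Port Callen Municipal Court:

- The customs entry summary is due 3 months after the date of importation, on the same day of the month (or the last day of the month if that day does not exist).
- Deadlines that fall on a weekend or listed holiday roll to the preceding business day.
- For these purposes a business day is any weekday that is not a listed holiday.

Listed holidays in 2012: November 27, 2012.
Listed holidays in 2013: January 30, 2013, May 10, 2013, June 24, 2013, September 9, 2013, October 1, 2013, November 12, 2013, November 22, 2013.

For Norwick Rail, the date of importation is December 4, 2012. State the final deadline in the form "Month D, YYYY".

3 months after December 4, 2012, on the same day of the month, is March 4, 2013.
Since March 4, 2013 is a Monday and not a holiday, the date is unchanged.
So the filing is due March 4, 2013.

March 4, 2013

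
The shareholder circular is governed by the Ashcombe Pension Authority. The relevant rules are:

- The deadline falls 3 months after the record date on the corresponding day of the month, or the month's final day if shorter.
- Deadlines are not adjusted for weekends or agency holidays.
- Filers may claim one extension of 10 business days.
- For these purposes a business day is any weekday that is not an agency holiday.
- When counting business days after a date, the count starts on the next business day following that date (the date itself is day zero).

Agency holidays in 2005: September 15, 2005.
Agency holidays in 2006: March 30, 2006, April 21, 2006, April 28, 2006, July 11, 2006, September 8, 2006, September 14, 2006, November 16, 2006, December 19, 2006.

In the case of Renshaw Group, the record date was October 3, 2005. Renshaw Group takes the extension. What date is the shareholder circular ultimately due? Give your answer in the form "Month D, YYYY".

3 months after October 3, 2005, on the same day of the month, is January 3, 2006.
January 3, 2006 is a Tuesday; no weekend or holiday adjustment applies.
The 10-business-day extension runs from January 3, 2006 to January 17, 2006.
No adjustment is made for weekends or holidays, so January 17, 2006 stands.
So the filing is due January 17, 2006.

January 17, 2006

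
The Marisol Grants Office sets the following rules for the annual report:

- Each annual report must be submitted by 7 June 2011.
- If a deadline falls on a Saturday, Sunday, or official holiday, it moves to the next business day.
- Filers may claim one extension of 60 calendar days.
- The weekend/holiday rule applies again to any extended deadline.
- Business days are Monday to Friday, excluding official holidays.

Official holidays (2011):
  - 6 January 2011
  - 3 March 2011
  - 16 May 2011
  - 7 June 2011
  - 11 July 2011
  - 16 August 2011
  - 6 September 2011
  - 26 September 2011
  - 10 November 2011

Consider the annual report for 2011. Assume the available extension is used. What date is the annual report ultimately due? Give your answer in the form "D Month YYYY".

Start from the fixed due date, 7 June 2011.
7 June 2011 falls on a listed holiday. Rolling to the next business day gives 8 June 2011, a Wednesday.
Add the 60 calendar-day extension to 8 June 2011: 7 August 2011.
7 August 2011 falls on a Sunday. Rolling to the next business day gives 8 August 2011, a Monday.
So the filing is due 8 August 2011.

8 August 2011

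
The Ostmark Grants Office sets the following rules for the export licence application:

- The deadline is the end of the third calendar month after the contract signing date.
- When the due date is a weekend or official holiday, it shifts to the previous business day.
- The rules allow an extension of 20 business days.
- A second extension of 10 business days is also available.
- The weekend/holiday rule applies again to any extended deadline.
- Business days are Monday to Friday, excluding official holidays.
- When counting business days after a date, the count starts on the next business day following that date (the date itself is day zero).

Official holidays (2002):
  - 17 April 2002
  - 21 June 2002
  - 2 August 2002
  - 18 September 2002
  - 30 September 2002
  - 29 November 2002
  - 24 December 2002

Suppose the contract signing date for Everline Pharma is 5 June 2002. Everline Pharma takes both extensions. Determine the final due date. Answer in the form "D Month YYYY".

11 November 2002

3 months after 5 June 2002 is September 2002; that month ends on 30 September 2002.
30 September 2002 is a listed holiday; the preceding business day is 27 September 2002 (Friday).
Counting 20 further business days from 27 September 2002 reaches 28 October 2002.
28 October 2002 falls on a Monday, which is a business day, so no adjustment is needed.
Counting 10 further business days from 28 October 2002 reaches 11 November 2002.
11 November 2002 is a Monday and not a listed holiday, so it stands.
So the filing is due 11 November 2002.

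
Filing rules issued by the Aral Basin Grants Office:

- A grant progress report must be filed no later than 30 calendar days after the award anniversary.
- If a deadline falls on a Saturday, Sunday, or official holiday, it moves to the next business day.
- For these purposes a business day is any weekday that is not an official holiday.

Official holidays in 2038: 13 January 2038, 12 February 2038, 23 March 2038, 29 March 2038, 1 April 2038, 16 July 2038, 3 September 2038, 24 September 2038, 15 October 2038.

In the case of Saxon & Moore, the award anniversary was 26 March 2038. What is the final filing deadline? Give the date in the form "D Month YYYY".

26 April 2038

From 26 March 2038, 30 calendar days later is 25 April 2038.
25 April 2038 falls on a Sunday. Rolling to the next business day gives 26 April 2038, a Monday.
The final due date is 26 April 2038.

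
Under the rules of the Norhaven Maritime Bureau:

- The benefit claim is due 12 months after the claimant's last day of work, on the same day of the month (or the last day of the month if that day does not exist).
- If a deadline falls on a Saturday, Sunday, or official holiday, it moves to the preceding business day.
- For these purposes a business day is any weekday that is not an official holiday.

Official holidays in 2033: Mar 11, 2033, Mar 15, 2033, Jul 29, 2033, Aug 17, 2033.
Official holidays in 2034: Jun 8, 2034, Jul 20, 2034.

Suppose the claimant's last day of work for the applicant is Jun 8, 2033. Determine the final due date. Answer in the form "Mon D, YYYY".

12 months from Jun 8, 2033 is Jun 8, 2034.
Jun 8, 2034 is a listed holiday, so it moves to the preceding business day, Jun 7, 2034 (Wednesday).
Final deadline: Jun 7, 2034.

Jun 7, 2034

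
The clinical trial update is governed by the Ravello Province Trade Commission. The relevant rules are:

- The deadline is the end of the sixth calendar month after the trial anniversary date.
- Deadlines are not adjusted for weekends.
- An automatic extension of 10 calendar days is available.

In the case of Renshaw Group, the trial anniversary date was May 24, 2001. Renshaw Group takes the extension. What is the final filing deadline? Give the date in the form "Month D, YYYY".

December 10, 2001

6 months after May 24, 2001 falls in November 2001; the last day of that month is November 30, 2001.
November 30, 2001 falls on a Friday. The rules make no weekend/holiday allowance, so it remains November 30, 2001.
The 10-calendar-day extension moves the deadline from November 30, 2001 to December 10, 2001.
December 10, 2001 is a Monday; no weekend or holiday adjustment applies.
The final due date is December 10, 2001.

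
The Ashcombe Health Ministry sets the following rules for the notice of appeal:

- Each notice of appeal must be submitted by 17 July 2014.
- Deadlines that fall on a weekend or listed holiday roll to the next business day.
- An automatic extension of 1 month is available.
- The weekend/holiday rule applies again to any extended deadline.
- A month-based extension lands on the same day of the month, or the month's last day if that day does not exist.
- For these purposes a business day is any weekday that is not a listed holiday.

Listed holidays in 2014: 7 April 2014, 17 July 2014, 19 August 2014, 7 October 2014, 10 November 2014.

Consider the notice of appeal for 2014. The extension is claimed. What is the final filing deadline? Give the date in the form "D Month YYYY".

18 August 2014

The stated deadline is 17 July 2014.
17 July 2014 is a listed holiday; the next business day is 18 July 2014 (Friday).
Applying the 1 month extension: 1 month after 18 July 2014 is 18 August 2014.
18 August 2014 is a Monday and not a listed holiday, so it stands.
So the filing is due 18 August 2014.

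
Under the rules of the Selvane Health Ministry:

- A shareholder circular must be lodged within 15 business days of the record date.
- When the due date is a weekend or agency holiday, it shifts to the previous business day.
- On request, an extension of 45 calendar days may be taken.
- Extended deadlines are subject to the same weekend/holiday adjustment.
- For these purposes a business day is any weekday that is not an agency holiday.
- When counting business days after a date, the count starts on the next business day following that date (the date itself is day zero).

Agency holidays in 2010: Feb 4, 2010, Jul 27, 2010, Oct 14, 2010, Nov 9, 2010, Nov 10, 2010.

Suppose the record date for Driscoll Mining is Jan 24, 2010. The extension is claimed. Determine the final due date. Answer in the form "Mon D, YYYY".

Apr 1, 2010

Counting 15 business days after Jan 24, 2010 (skipping weekends and listed holidays) reaches Feb 15, 2010.
Feb 15, 2010 (Monday) is already a business day.
With the 45-day extension, Feb 15, 2010 becomes Apr 1, 2010.
Apr 1, 2010 is a Thursday and not a listed holiday, so it stands.
So the filing is due Apr 1, 2010.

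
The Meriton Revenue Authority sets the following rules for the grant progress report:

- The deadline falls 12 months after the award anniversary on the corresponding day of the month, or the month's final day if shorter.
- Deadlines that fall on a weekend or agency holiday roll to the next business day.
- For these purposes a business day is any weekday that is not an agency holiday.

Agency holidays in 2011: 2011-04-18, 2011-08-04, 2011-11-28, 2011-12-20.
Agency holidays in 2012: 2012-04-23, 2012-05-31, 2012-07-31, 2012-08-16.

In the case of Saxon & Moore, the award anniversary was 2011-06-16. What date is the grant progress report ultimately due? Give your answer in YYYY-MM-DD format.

12 months from 2011-06-16 is 2012-06-16.
2012-06-16 is a Saturday, so it moves to the next business day, 2012-06-18 (Monday).
Deadline: 2012-06-18.

2012-06-18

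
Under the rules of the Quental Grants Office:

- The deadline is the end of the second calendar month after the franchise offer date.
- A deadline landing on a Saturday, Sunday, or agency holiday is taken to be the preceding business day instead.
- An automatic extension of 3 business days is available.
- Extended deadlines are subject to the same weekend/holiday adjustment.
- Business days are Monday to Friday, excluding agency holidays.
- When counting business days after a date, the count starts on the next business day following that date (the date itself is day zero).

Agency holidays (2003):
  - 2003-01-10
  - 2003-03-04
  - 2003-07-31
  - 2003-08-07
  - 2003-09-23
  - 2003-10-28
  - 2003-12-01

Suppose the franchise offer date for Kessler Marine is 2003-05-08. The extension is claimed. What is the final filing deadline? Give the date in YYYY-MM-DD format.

2 months after 2003-05-08 falls in July 2003; the last day of that month is 2003-07-31.
2003-07-31 falls on a listed holiday. Rolling to the preceding business day gives 2003-07-30, a Wednesday.
Counting 3 further business days from 2003-07-30 reaches 2003-08-05.
2003-08-05 falls on a Tuesday, which is a business day, so no adjustment is needed.
The final due date is 2003-08-05.

2003-08-05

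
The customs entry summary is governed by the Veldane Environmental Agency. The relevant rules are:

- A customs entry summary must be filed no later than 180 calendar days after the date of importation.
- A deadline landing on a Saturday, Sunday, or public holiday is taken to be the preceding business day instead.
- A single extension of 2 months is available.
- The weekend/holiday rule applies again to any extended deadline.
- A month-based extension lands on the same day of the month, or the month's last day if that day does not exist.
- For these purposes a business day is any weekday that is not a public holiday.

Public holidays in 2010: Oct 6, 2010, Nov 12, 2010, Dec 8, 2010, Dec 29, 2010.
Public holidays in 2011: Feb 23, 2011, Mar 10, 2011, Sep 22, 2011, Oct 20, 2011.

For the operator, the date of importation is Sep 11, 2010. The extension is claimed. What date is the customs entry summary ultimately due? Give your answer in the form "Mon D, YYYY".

May 9, 2011

Adding 180 calendar days to Sep 11, 2010 gives Mar 10, 2011.
Mar 10, 2011 is a listed holiday, so it moves to the preceding business day, Mar 9, 2011 (Wednesday).
Add 2 months to Mar 9, 2011: May 9, 2011.
May 9, 2011 (Monday) is already a business day.
The final due date is May 9, 2011.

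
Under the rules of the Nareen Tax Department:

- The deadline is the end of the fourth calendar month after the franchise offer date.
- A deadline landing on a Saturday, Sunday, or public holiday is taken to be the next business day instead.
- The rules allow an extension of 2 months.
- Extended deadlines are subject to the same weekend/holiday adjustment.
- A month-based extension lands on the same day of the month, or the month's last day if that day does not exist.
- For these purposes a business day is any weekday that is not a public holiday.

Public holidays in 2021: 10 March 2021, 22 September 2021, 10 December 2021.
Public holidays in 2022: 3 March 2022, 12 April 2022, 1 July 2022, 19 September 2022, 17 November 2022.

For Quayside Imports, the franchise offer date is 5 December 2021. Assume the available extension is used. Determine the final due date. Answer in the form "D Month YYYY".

4 July 2022

The fourth month after 5 December 2021 is April 2022, whose last day is 30 April 2022.
30 April 2022 is a Saturday, so it moves to the next business day, 2 May 2022 (Monday).
Add 2 months to 2 May 2022: 2 July 2022.
2 July 2022 falls on a Saturday. Rolling to the next business day gives 4 July 2022, a Monday.
Final deadline: 4 July 2022.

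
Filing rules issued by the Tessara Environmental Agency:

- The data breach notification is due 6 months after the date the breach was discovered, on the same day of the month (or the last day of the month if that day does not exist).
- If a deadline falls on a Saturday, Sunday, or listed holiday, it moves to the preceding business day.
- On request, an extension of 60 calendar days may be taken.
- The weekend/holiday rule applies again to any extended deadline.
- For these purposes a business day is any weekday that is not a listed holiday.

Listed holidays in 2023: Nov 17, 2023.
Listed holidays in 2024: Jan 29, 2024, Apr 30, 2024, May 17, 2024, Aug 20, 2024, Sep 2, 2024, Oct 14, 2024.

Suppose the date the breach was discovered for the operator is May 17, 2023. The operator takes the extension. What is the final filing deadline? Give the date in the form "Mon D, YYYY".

Jan 15, 2024

6 months after May 17, 2023, on the same day of the month, is Nov 17, 2023.
Nov 17, 2023 is a listed holiday, so it moves to the preceding business day, Nov 16, 2023 (Thursday).
The 60-calendar-day extension moves the deadline from Nov 16, 2023 to Jan 15, 2024.
Jan 15, 2024 is a Monday and not a listed holiday, so it stands.
The final due date is Jan 15, 2024.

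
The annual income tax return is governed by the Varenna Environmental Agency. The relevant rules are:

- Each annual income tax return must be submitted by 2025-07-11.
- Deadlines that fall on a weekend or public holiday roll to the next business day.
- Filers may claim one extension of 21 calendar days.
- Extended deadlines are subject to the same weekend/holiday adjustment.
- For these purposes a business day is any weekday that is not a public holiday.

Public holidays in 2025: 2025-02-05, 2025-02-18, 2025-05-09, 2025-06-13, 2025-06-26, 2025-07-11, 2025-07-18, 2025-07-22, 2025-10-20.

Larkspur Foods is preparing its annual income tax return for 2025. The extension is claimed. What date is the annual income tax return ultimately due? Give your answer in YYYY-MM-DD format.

2025-08-04

Start from the fixed due date, 2025-07-11.
2025-07-11 falls on a listed holiday. Rolling to the next business day gives 2025-07-14, a Monday.
Add the 21 calendar-day extension to 2025-07-14: 2025-08-04.
2025-08-04 falls on a Monday, which is a business day, so no adjustment is needed.
Deadline: 2025-08-04.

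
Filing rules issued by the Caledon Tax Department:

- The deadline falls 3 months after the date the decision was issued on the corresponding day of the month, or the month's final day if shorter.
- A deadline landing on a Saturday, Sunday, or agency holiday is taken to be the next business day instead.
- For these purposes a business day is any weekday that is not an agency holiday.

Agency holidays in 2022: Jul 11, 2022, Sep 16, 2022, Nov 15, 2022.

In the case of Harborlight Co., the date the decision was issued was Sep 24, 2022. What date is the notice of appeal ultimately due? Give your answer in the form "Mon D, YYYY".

3 months from Sep 24, 2022 is Dec 24, 2022.
Dec 24, 2022 is a Saturday; the next business day is Dec 26, 2022 (Monday).
Deadline: Dec 26, 2022.

Dec 26, 2022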